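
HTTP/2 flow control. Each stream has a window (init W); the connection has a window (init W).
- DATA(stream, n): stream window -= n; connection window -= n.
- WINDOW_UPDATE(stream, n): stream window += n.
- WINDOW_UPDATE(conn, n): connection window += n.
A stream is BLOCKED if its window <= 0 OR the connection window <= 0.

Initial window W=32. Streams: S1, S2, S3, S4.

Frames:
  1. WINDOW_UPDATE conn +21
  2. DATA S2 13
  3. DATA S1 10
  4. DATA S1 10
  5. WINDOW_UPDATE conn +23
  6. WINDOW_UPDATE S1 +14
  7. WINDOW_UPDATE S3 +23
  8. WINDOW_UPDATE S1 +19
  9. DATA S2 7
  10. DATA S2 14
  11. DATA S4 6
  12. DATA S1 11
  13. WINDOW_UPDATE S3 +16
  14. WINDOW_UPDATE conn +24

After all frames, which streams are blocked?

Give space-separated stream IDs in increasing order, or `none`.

Op 1: conn=53 S1=32 S2=32 S3=32 S4=32 blocked=[]
Op 2: conn=40 S1=32 S2=19 S3=32 S4=32 blocked=[]
Op 3: conn=30 S1=22 S2=19 S3=32 S4=32 blocked=[]
Op 4: conn=20 S1=12 S2=19 S3=32 S4=32 blocked=[]
Op 5: conn=43 S1=12 S2=19 S3=32 S4=32 blocked=[]
Op 6: conn=43 S1=26 S2=19 S3=32 S4=32 blocked=[]
Op 7: conn=43 S1=26 S2=19 S3=55 S4=32 blocked=[]
Op 8: conn=43 S1=45 S2=19 S3=55 S4=32 blocked=[]
Op 9: conn=36 S1=45 S2=12 S3=55 S4=32 blocked=[]
Op 10: conn=22 S1=45 S2=-2 S3=55 S4=32 blocked=[2]
Op 11: conn=16 S1=45 S2=-2 S3=55 S4=26 blocked=[2]
Op 12: conn=5 S1=34 S2=-2 S3=55 S4=26 blocked=[2]
Op 13: conn=5 S1=34 S2=-2 S3=71 S4=26 blocked=[2]
Op 14: conn=29 S1=34 S2=-2 S3=71 S4=26 blocked=[2]

Answer: S2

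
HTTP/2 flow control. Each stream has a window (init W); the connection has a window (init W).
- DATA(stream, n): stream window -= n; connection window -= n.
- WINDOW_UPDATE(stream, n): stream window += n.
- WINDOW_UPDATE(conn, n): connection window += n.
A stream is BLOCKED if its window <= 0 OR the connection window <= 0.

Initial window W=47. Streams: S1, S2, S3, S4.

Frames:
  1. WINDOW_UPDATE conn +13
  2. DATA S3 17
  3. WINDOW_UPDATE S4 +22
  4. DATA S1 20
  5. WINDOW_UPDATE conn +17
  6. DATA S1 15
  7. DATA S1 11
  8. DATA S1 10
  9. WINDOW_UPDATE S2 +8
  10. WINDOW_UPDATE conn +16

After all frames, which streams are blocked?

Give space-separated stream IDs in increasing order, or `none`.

Answer: S1

Derivation:
Op 1: conn=60 S1=47 S2=47 S3=47 S4=47 blocked=[]
Op 2: conn=43 S1=47 S2=47 S3=30 S4=47 blocked=[]
Op 3: conn=43 S1=47 S2=47 S3=30 S4=69 blocked=[]
Op 4: conn=23 S1=27 S2=47 S3=30 S4=69 blocked=[]
Op 5: conn=40 S1=27 S2=47 S3=30 S4=69 blocked=[]
Op 6: conn=25 S1=12 S2=47 S3=30 S4=69 blocked=[]
Op 7: conn=14 S1=1 S2=47 S3=30 S4=69 blocked=[]
Op 8: conn=4 S1=-9 S2=47 S3=30 S4=69 blocked=[1]
Op 9: conn=4 S1=-9 S2=55 S3=30 S4=69 blocked=[1]
Op 10: conn=20 S1=-9 S2=55 S3=30 S4=69 blocked=[1]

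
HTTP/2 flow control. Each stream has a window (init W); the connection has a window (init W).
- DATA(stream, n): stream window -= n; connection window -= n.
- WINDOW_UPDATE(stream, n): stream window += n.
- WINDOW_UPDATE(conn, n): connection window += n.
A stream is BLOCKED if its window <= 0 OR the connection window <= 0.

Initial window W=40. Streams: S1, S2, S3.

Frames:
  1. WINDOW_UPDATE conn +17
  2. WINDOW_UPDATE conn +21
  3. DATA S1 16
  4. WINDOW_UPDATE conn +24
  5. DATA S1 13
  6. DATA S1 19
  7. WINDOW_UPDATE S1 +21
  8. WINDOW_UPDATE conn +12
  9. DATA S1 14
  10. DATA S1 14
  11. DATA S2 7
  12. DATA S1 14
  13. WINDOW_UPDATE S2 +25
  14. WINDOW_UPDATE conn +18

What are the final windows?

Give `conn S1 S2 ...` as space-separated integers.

Op 1: conn=57 S1=40 S2=40 S3=40 blocked=[]
Op 2: conn=78 S1=40 S2=40 S3=40 blocked=[]
Op 3: conn=62 S1=24 S2=40 S3=40 blocked=[]
Op 4: conn=86 S1=24 S2=40 S3=40 blocked=[]
Op 5: conn=73 S1=11 S2=40 S3=40 blocked=[]
Op 6: conn=54 S1=-8 S2=40 S3=40 blocked=[1]
Op 7: conn=54 S1=13 S2=40 S3=40 blocked=[]
Op 8: conn=66 S1=13 S2=40 S3=40 blocked=[]
Op 9: conn=52 S1=-1 S2=40 S3=40 blocked=[1]
Op 10: conn=38 S1=-15 S2=40 S3=40 blocked=[1]
Op 11: conn=31 S1=-15 S2=33 S3=40 blocked=[1]
Op 12: conn=17 S1=-29 S2=33 S3=40 blocked=[1]
Op 13: conn=17 S1=-29 S2=58 S3=40 blocked=[1]
Op 14: conn=35 S1=-29 S2=58 S3=40 blocked=[1]

Answer: 35 -29 58 40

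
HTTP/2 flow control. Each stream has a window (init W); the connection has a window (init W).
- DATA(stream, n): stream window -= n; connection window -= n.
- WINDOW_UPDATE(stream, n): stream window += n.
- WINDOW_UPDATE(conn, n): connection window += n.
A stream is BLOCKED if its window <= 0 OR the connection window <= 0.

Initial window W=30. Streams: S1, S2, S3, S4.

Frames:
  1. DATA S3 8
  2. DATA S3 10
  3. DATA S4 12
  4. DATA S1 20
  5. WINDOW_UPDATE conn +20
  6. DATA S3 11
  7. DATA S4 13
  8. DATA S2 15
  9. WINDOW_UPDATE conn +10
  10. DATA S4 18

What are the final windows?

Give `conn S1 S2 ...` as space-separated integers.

Op 1: conn=22 S1=30 S2=30 S3=22 S4=30 blocked=[]
Op 2: conn=12 S1=30 S2=30 S3=12 S4=30 blocked=[]
Op 3: conn=0 S1=30 S2=30 S3=12 S4=18 blocked=[1, 2, 3, 4]
Op 4: conn=-20 S1=10 S2=30 S3=12 S4=18 blocked=[1, 2, 3, 4]
Op 5: conn=0 S1=10 S2=30 S3=12 S4=18 blocked=[1, 2, 3, 4]
Op 6: conn=-11 S1=10 S2=30 S3=1 S4=18 blocked=[1, 2, 3, 4]
Op 7: conn=-24 S1=10 S2=30 S3=1 S4=5 blocked=[1, 2, 3, 4]
Op 8: conn=-39 S1=10 S2=15 S3=1 S4=5 blocked=[1, 2, 3, 4]
Op 9: conn=-29 S1=10 S2=15 S3=1 S4=5 blocked=[1, 2, 3, 4]
Op 10: conn=-47 S1=10 S2=15 S3=1 S4=-13 blocked=[1, 2, 3, 4]

Answer: -47 10 15 1 -13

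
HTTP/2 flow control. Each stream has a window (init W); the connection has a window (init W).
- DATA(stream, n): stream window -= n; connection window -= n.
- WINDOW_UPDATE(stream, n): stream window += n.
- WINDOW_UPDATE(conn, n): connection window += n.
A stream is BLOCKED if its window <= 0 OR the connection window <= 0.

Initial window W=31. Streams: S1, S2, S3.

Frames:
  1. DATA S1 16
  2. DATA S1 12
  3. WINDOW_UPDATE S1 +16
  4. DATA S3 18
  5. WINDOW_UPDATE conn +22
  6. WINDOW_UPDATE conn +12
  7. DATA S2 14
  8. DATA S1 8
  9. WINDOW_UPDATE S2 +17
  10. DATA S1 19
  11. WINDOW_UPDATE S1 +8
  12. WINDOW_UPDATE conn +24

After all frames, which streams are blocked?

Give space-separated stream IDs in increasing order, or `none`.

Answer: S1

Derivation:
Op 1: conn=15 S1=15 S2=31 S3=31 blocked=[]
Op 2: conn=3 S1=3 S2=31 S3=31 blocked=[]
Op 3: conn=3 S1=19 S2=31 S3=31 blocked=[]
Op 4: conn=-15 S1=19 S2=31 S3=13 blocked=[1, 2, 3]
Op 5: conn=7 S1=19 S2=31 S3=13 blocked=[]
Op 6: conn=19 S1=19 S2=31 S3=13 blocked=[]
Op 7: conn=5 S1=19 S2=17 S3=13 blocked=[]
Op 8: conn=-3 S1=11 S2=17 S3=13 blocked=[1, 2, 3]
Op 9: conn=-3 S1=11 S2=34 S3=13 blocked=[1, 2, 3]
Op 10: conn=-22 S1=-8 S2=34 S3=13 blocked=[1, 2, 3]
Op 11: conn=-22 S1=0 S2=34 S3=13 blocked=[1, 2, 3]
Op 12: conn=2 S1=0 S2=34 S3=13 blocked=[1]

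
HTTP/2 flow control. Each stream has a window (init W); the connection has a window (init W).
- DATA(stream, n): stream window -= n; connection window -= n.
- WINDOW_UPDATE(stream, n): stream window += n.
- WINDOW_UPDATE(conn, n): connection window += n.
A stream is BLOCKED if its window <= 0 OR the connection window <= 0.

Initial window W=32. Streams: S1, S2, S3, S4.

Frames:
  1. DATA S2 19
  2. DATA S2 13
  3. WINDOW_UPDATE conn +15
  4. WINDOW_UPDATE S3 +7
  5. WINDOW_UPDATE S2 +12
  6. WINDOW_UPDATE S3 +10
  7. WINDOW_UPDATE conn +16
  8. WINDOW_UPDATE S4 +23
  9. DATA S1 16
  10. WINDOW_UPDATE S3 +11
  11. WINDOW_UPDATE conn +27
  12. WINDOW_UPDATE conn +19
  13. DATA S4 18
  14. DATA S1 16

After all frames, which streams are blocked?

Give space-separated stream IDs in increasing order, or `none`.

Op 1: conn=13 S1=32 S2=13 S3=32 S4=32 blocked=[]
Op 2: conn=0 S1=32 S2=0 S3=32 S4=32 blocked=[1, 2, 3, 4]
Op 3: conn=15 S1=32 S2=0 S3=32 S4=32 blocked=[2]
Op 4: conn=15 S1=32 S2=0 S3=39 S4=32 blocked=[2]
Op 5: conn=15 S1=32 S2=12 S3=39 S4=32 blocked=[]
Op 6: conn=15 S1=32 S2=12 S3=49 S4=32 blocked=[]
Op 7: conn=31 S1=32 S2=12 S3=49 S4=32 blocked=[]
Op 8: conn=31 S1=32 S2=12 S3=49 S4=55 blocked=[]
Op 9: conn=15 S1=16 S2=12 S3=49 S4=55 blocked=[]
Op 10: conn=15 S1=16 S2=12 S3=60 S4=55 blocked=[]
Op 11: conn=42 S1=16 S2=12 S3=60 S4=55 blocked=[]
Op 12: conn=61 S1=16 S2=12 S3=60 S4=55 blocked=[]
Op 13: conn=43 S1=16 S2=12 S3=60 S4=37 blocked=[]
Op 14: conn=27 S1=0 S2=12 S3=60 S4=37 blocked=[1]

Answer: S1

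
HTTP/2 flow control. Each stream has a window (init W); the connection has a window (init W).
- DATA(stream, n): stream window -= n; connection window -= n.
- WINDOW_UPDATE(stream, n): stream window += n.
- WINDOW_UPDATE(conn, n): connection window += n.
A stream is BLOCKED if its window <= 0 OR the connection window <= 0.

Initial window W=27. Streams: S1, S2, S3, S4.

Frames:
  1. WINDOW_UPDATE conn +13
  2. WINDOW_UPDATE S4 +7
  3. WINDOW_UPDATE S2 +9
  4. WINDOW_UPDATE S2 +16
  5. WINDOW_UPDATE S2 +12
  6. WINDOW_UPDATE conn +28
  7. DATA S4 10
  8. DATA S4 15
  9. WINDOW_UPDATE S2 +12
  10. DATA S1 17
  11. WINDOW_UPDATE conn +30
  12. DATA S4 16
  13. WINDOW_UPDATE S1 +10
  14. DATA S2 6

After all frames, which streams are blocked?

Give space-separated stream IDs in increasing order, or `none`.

Op 1: conn=40 S1=27 S2=27 S3=27 S4=27 blocked=[]
Op 2: conn=40 S1=27 S2=27 S3=27 S4=34 blocked=[]
Op 3: conn=40 S1=27 S2=36 S3=27 S4=34 blocked=[]
Op 4: conn=40 S1=27 S2=52 S3=27 S4=34 blocked=[]
Op 5: conn=40 S1=27 S2=64 S3=27 S4=34 blocked=[]
Op 6: conn=68 S1=27 S2=64 S3=27 S4=34 blocked=[]
Op 7: conn=58 S1=27 S2=64 S3=27 S4=24 blocked=[]
Op 8: conn=43 S1=27 S2=64 S3=27 S4=9 blocked=[]
Op 9: conn=43 S1=27 S2=76 S3=27 S4=9 blocked=[]
Op 10: conn=26 S1=10 S2=76 S3=27 S4=9 blocked=[]
Op 11: conn=56 S1=10 S2=76 S3=27 S4=9 blocked=[]
Op 12: conn=40 S1=10 S2=76 S3=27 S4=-7 blocked=[4]
Op 13: conn=40 S1=20 S2=76 S3=27 S4=-7 blocked=[4]
Op 14: conn=34 S1=20 S2=70 S3=27 S4=-7 blocked=[4]

Answer: S4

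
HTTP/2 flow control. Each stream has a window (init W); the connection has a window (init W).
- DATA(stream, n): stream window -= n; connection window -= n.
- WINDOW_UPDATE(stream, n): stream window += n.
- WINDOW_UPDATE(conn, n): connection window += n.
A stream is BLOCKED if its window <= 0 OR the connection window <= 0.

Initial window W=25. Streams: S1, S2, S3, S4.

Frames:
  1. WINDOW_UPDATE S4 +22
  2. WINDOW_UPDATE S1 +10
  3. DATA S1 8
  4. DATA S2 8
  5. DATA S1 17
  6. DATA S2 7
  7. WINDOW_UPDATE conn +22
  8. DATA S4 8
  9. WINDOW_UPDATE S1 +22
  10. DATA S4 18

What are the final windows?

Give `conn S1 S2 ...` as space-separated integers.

Answer: -19 32 10 25 21

Derivation:
Op 1: conn=25 S1=25 S2=25 S3=25 S4=47 blocked=[]
Op 2: conn=25 S1=35 S2=25 S3=25 S4=47 blocked=[]
Op 3: conn=17 S1=27 S2=25 S3=25 S4=47 blocked=[]
Op 4: conn=9 S1=27 S2=17 S3=25 S4=47 blocked=[]
Op 5: conn=-8 S1=10 S2=17 S3=25 S4=47 blocked=[1, 2, 3, 4]
Op 6: conn=-15 S1=10 S2=10 S3=25 S4=47 blocked=[1, 2, 3, 4]
Op 7: conn=7 S1=10 S2=10 S3=25 S4=47 blocked=[]
Op 8: conn=-1 S1=10 S2=10 S3=25 S4=39 blocked=[1, 2, 3, 4]
Op 9: conn=-1 S1=32 S2=10 S3=25 S4=39 blocked=[1, 2, 3, 4]
Op 10: conn=-19 S1=32 S2=10 S3=25 S4=21 blocked=[1, 2, 3, 4]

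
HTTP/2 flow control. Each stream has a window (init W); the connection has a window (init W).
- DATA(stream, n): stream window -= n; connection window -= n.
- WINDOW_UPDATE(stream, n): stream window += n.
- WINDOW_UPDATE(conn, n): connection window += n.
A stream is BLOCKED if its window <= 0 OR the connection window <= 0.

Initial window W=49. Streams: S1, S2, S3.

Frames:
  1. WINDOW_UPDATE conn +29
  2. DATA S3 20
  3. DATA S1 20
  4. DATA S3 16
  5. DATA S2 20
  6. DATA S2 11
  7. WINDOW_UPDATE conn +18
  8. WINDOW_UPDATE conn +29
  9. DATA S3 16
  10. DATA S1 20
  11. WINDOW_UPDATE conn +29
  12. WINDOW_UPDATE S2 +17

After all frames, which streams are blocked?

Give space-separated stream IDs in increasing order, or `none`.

Op 1: conn=78 S1=49 S2=49 S3=49 blocked=[]
Op 2: conn=58 S1=49 S2=49 S3=29 blocked=[]
Op 3: conn=38 S1=29 S2=49 S3=29 blocked=[]
Op 4: conn=22 S1=29 S2=49 S3=13 blocked=[]
Op 5: conn=2 S1=29 S2=29 S3=13 blocked=[]
Op 6: conn=-9 S1=29 S2=18 S3=13 blocked=[1, 2, 3]
Op 7: conn=9 S1=29 S2=18 S3=13 blocked=[]
Op 8: conn=38 S1=29 S2=18 S3=13 blocked=[]
Op 9: conn=22 S1=29 S2=18 S3=-3 blocked=[3]
Op 10: conn=2 S1=9 S2=18 S3=-3 blocked=[3]
Op 11: conn=31 S1=9 S2=18 S3=-3 blocked=[3]
Op 12: conn=31 S1=9 S2=35 S3=-3 blocked=[3]

Answer: S3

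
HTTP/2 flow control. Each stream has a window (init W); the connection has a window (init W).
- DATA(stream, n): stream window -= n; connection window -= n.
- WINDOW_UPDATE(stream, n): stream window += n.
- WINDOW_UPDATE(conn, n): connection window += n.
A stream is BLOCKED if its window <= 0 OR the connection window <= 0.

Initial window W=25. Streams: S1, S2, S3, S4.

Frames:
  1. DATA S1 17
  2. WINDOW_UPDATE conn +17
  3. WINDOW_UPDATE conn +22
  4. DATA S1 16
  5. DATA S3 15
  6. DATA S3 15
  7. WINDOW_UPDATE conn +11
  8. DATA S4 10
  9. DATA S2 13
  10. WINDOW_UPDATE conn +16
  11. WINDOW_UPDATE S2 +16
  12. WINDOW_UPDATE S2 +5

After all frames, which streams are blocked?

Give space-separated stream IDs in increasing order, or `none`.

Op 1: conn=8 S1=8 S2=25 S3=25 S4=25 blocked=[]
Op 2: conn=25 S1=8 S2=25 S3=25 S4=25 blocked=[]
Op 3: conn=47 S1=8 S2=25 S3=25 S4=25 blocked=[]
Op 4: conn=31 S1=-8 S2=25 S3=25 S4=25 blocked=[1]
Op 5: conn=16 S1=-8 S2=25 S3=10 S4=25 blocked=[1]
Op 6: conn=1 S1=-8 S2=25 S3=-5 S4=25 blocked=[1, 3]
Op 7: conn=12 S1=-8 S2=25 S3=-5 S4=25 blocked=[1, 3]
Op 8: conn=2 S1=-8 S2=25 S3=-5 S4=15 blocked=[1, 3]
Op 9: conn=-11 S1=-8 S2=12 S3=-5 S4=15 blocked=[1, 2, 3, 4]
Op 10: conn=5 S1=-8 S2=12 S3=-5 S4=15 blocked=[1, 3]
Op 11: conn=5 S1=-8 S2=28 S3=-5 S4=15 blocked=[1, 3]
Op 12: conn=5 S1=-8 S2=33 S3=-5 S4=15 blocked=[1, 3]

Answer: S1 S3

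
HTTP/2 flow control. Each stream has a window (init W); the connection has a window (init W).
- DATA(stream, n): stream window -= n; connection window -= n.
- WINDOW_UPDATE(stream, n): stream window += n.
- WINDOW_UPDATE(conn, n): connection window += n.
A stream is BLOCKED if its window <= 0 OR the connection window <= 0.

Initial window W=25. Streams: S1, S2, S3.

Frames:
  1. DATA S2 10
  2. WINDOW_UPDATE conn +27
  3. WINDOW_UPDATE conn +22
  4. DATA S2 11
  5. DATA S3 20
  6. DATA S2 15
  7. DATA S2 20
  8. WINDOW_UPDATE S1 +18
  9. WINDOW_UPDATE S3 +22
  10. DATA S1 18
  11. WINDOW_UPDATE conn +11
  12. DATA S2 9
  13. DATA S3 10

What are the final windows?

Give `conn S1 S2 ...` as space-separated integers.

Answer: -28 25 -40 17

Derivation:
Op 1: conn=15 S1=25 S2=15 S3=25 blocked=[]
Op 2: conn=42 S1=25 S2=15 S3=25 blocked=[]
Op 3: conn=64 S1=25 S2=15 S3=25 blocked=[]
Op 4: conn=53 S1=25 S2=4 S3=25 blocked=[]
Op 5: conn=33 S1=25 S2=4 S3=5 blocked=[]
Op 6: conn=18 S1=25 S2=-11 S3=5 blocked=[2]
Op 7: conn=-2 S1=25 S2=-31 S3=5 blocked=[1, 2, 3]
Op 8: conn=-2 S1=43 S2=-31 S3=5 blocked=[1, 2, 3]
Op 9: conn=-2 S1=43 S2=-31 S3=27 blocked=[1, 2, 3]
Op 10: conn=-20 S1=25 S2=-31 S3=27 blocked=[1, 2, 3]
Op 11: conn=-9 S1=25 S2=-31 S3=27 blocked=[1, 2, 3]
Op 12: conn=-18 S1=25 S2=-40 S3=27 blocked=[1, 2, 3]
Op 13: conn=-28 S1=25 S2=-40 S3=17 blocked=[1, 2, 3]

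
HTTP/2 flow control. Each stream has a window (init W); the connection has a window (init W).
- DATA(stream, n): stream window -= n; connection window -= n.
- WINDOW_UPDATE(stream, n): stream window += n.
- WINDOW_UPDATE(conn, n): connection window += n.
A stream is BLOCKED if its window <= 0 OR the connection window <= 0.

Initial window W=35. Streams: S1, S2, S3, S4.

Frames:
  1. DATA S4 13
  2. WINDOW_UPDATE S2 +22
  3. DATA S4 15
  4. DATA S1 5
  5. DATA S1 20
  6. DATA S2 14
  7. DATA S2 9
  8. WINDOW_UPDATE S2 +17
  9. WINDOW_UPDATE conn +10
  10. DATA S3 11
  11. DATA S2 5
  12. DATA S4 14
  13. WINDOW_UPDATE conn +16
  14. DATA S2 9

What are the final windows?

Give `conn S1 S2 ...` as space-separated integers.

Op 1: conn=22 S1=35 S2=35 S3=35 S4=22 blocked=[]
Op 2: conn=22 S1=35 S2=57 S3=35 S4=22 blocked=[]
Op 3: conn=7 S1=35 S2=57 S3=35 S4=7 blocked=[]
Op 4: conn=2 S1=30 S2=57 S3=35 S4=7 blocked=[]
Op 5: conn=-18 S1=10 S2=57 S3=35 S4=7 blocked=[1, 2, 3, 4]
Op 6: conn=-32 S1=10 S2=43 S3=35 S4=7 blocked=[1, 2, 3, 4]
Op 7: conn=-41 S1=10 S2=34 S3=35 S4=7 blocked=[1, 2, 3, 4]
Op 8: conn=-41 S1=10 S2=51 S3=35 S4=7 blocked=[1, 2, 3, 4]
Op 9: conn=-31 S1=10 S2=51 S3=35 S4=7 blocked=[1, 2, 3, 4]
Op 10: conn=-42 S1=10 S2=51 S3=24 S4=7 blocked=[1, 2, 3, 4]
Op 11: conn=-47 S1=10 S2=46 S3=24 S4=7 blocked=[1, 2, 3, 4]
Op 12: conn=-61 S1=10 S2=46 S3=24 S4=-7 blocked=[1, 2, 3, 4]
Op 13: conn=-45 S1=10 S2=46 S3=24 S4=-7 blocked=[1, 2, 3, 4]
Op 14: conn=-54 S1=10 S2=37 S3=24 S4=-7 blocked=[1, 2, 3, 4]

Answer: -54 10 37 24 -7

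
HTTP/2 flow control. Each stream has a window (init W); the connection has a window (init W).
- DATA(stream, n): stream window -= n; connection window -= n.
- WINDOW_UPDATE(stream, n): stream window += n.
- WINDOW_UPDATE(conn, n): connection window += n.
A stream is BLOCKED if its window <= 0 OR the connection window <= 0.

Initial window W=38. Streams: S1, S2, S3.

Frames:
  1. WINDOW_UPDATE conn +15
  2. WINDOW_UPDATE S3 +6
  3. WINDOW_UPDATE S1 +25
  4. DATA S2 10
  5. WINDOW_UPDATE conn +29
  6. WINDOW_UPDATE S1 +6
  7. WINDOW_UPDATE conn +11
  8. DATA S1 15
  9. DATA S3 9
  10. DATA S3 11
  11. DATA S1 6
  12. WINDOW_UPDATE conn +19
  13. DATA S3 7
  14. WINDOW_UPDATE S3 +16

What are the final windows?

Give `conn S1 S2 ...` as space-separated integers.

Op 1: conn=53 S1=38 S2=38 S3=38 blocked=[]
Op 2: conn=53 S1=38 S2=38 S3=44 blocked=[]
Op 3: conn=53 S1=63 S2=38 S3=44 blocked=[]
Op 4: conn=43 S1=63 S2=28 S3=44 blocked=[]
Op 5: conn=72 S1=63 S2=28 S3=44 blocked=[]
Op 6: conn=72 S1=69 S2=28 S3=44 blocked=[]
Op 7: conn=83 S1=69 S2=28 S3=44 blocked=[]
Op 8: conn=68 S1=54 S2=28 S3=44 blocked=[]
Op 9: conn=59 S1=54 S2=28 S3=35 blocked=[]
Op 10: conn=48 S1=54 S2=28 S3=24 blocked=[]
Op 11: conn=42 S1=48 S2=28 S3=24 blocked=[]
Op 12: conn=61 S1=48 S2=28 S3=24 blocked=[]
Op 13: conn=54 S1=48 S2=28 S3=17 blocked=[]
Op 14: conn=54 S1=48 S2=28 S3=33 blocked=[]

Answer: 54 48 28 33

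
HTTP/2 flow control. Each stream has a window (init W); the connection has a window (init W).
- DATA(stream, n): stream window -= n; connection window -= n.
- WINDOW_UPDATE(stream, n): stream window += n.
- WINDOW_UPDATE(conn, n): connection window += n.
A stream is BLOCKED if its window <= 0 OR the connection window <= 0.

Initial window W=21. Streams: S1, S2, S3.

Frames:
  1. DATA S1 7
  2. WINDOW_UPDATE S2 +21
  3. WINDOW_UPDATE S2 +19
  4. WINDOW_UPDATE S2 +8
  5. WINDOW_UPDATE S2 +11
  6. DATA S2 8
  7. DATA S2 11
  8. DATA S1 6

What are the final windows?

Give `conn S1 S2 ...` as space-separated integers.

Answer: -11 8 61 21

Derivation:
Op 1: conn=14 S1=14 S2=21 S3=21 blocked=[]
Op 2: conn=14 S1=14 S2=42 S3=21 blocked=[]
Op 3: conn=14 S1=14 S2=61 S3=21 blocked=[]
Op 4: conn=14 S1=14 S2=69 S3=21 blocked=[]
Op 5: conn=14 S1=14 S2=80 S3=21 blocked=[]
Op 6: conn=6 S1=14 S2=72 S3=21 blocked=[]
Op 7: conn=-5 S1=14 S2=61 S3=21 blocked=[1, 2, 3]
Op 8: conn=-11 S1=8 S2=61 S3=21 blocked=[1, 2, 3]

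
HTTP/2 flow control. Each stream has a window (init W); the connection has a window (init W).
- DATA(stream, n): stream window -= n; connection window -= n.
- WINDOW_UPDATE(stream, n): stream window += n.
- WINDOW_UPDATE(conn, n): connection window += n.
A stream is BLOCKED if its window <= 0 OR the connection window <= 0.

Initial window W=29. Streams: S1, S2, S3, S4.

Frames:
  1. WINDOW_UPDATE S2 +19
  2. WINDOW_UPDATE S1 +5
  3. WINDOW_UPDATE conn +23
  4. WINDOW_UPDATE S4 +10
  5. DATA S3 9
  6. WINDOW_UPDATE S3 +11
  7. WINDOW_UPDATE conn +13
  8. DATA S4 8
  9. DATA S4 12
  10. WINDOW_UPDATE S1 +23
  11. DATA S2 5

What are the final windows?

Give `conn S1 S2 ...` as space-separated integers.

Op 1: conn=29 S1=29 S2=48 S3=29 S4=29 blocked=[]
Op 2: conn=29 S1=34 S2=48 S3=29 S4=29 blocked=[]
Op 3: conn=52 S1=34 S2=48 S3=29 S4=29 blocked=[]
Op 4: conn=52 S1=34 S2=48 S3=29 S4=39 blocked=[]
Op 5: conn=43 S1=34 S2=48 S3=20 S4=39 blocked=[]
Op 6: conn=43 S1=34 S2=48 S3=31 S4=39 blocked=[]
Op 7: conn=56 S1=34 S2=48 S3=31 S4=39 blocked=[]
Op 8: conn=48 S1=34 S2=48 S3=31 S4=31 blocked=[]
Op 9: conn=36 S1=34 S2=48 S3=31 S4=19 blocked=[]
Op 10: conn=36 S1=57 S2=48 S3=31 S4=19 blocked=[]
Op 11: conn=31 S1=57 S2=43 S3=31 S4=19 blocked=[]

Answer: 31 57 43 31 19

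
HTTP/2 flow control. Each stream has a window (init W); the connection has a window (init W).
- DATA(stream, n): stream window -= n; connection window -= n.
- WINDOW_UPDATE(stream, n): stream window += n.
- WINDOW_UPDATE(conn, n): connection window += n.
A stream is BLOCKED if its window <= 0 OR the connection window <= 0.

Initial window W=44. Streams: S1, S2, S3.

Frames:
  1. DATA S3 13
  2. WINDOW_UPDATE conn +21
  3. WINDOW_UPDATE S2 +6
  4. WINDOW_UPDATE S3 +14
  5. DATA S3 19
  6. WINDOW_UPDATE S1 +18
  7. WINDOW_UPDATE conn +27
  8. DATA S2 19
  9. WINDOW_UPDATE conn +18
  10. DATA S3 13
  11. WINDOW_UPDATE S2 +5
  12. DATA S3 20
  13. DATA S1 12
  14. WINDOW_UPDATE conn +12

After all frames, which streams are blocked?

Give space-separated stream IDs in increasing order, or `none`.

Answer: S3

Derivation:
Op 1: conn=31 S1=44 S2=44 S3=31 blocked=[]
Op 2: conn=52 S1=44 S2=44 S3=31 blocked=[]
Op 3: conn=52 S1=44 S2=50 S3=31 blocked=[]
Op 4: conn=52 S1=44 S2=50 S3=45 blocked=[]
Op 5: conn=33 S1=44 S2=50 S3=26 blocked=[]
Op 6: conn=33 S1=62 S2=50 S3=26 blocked=[]
Op 7: conn=60 S1=62 S2=50 S3=26 blocked=[]
Op 8: conn=41 S1=62 S2=31 S3=26 blocked=[]
Op 9: conn=59 S1=62 S2=31 S3=26 blocked=[]
Op 10: conn=46 S1=62 S2=31 S3=13 blocked=[]
Op 11: conn=46 S1=62 S2=36 S3=13 blocked=[]
Op 12: conn=26 S1=62 S2=36 S3=-7 blocked=[3]
Op 13: conn=14 S1=50 S2=36 S3=-7 blocked=[3]
Op 14: conn=26 S1=50 S2=36 S3=-7 blocked=[3]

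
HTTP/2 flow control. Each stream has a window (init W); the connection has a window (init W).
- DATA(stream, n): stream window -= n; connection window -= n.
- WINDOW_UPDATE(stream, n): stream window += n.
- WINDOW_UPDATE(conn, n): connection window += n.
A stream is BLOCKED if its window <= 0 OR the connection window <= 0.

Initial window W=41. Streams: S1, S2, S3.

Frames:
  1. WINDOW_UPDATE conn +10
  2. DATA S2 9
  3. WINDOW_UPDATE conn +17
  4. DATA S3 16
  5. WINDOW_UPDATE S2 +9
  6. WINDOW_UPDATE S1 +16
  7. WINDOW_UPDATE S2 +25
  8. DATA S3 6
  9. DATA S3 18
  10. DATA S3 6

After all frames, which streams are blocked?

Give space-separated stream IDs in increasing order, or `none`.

Answer: S3

Derivation:
Op 1: conn=51 S1=41 S2=41 S3=41 blocked=[]
Op 2: conn=42 S1=41 S2=32 S3=41 blocked=[]
Op 3: conn=59 S1=41 S2=32 S3=41 blocked=[]
Op 4: conn=43 S1=41 S2=32 S3=25 blocked=[]
Op 5: conn=43 S1=41 S2=41 S3=25 blocked=[]
Op 6: conn=43 S1=57 S2=41 S3=25 blocked=[]
Op 7: conn=43 S1=57 S2=66 S3=25 blocked=[]
Op 8: conn=37 S1=57 S2=66 S3=19 blocked=[]
Op 9: conn=19 S1=57 S2=66 S3=1 blocked=[]
Op 10: conn=13 S1=57 S2=66 S3=-5 blocked=[3]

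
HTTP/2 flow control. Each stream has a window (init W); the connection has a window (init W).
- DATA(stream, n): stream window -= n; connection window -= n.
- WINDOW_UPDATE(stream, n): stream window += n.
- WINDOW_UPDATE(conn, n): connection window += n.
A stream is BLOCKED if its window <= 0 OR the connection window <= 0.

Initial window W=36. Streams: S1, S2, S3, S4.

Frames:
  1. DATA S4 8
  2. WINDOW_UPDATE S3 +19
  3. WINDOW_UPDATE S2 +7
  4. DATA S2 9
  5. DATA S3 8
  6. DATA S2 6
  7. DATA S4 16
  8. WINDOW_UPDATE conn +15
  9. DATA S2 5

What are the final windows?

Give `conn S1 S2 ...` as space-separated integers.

Answer: -1 36 23 47 12

Derivation:
Op 1: conn=28 S1=36 S2=36 S3=36 S4=28 blocked=[]
Op 2: conn=28 S1=36 S2=36 S3=55 S4=28 blocked=[]
Op 3: conn=28 S1=36 S2=43 S3=55 S4=28 blocked=[]
Op 4: conn=19 S1=36 S2=34 S3=55 S4=28 blocked=[]
Op 5: conn=11 S1=36 S2=34 S3=47 S4=28 blocked=[]
Op 6: conn=5 S1=36 S2=28 S3=47 S4=28 blocked=[]
Op 7: conn=-11 S1=36 S2=28 S3=47 S4=12 blocked=[1, 2, 3, 4]
Op 8: conn=4 S1=36 S2=28 S3=47 S4=12 blocked=[]
Op 9: conn=-1 S1=36 S2=23 S3=47 S4=12 blocked=[1, 2, 3, 4]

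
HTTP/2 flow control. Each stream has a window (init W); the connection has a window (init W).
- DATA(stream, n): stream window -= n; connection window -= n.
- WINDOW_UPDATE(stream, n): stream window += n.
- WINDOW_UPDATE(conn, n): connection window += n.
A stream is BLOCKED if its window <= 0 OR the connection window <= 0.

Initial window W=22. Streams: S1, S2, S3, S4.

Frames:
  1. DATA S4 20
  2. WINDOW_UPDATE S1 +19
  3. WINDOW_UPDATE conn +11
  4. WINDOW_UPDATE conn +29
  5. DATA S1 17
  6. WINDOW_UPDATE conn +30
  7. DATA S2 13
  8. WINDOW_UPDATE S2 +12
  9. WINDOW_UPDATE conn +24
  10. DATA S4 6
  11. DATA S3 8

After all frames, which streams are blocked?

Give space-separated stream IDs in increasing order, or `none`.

Answer: S4

Derivation:
Op 1: conn=2 S1=22 S2=22 S3=22 S4=2 blocked=[]
Op 2: conn=2 S1=41 S2=22 S3=22 S4=2 blocked=[]
Op 3: conn=13 S1=41 S2=22 S3=22 S4=2 blocked=[]
Op 4: conn=42 S1=41 S2=22 S3=22 S4=2 blocked=[]
Op 5: conn=25 S1=24 S2=22 S3=22 S4=2 blocked=[]
Op 6: conn=55 S1=24 S2=22 S3=22 S4=2 blocked=[]
Op 7: conn=42 S1=24 S2=9 S3=22 S4=2 blocked=[]
Op 8: conn=42 S1=24 S2=21 S3=22 S4=2 blocked=[]
Op 9: conn=66 S1=24 S2=21 S3=22 S4=2 blocked=[]
Op 10: conn=60 S1=24 S2=21 S3=22 S4=-4 blocked=[4]
Op 11: conn=52 S1=24 S2=21 S3=14 S4=-4 blocked=[4]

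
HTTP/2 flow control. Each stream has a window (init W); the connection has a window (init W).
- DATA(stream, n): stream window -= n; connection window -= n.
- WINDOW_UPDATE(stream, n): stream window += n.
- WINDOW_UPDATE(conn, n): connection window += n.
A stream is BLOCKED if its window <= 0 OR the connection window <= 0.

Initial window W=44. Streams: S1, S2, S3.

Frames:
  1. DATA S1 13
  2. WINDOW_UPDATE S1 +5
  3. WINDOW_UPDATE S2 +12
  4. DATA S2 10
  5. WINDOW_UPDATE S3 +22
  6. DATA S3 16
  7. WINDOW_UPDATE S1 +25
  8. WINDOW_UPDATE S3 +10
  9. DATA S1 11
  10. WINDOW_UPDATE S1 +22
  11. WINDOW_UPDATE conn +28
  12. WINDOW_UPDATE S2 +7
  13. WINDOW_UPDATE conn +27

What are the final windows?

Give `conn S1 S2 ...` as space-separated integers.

Answer: 49 72 53 60

Derivation:
Op 1: conn=31 S1=31 S2=44 S3=44 blocked=[]
Op 2: conn=31 S1=36 S2=44 S3=44 blocked=[]
Op 3: conn=31 S1=36 S2=56 S3=44 blocked=[]
Op 4: conn=21 S1=36 S2=46 S3=44 blocked=[]
Op 5: conn=21 S1=36 S2=46 S3=66 blocked=[]
Op 6: conn=5 S1=36 S2=46 S3=50 blocked=[]
Op 7: conn=5 S1=61 S2=46 S3=50 blocked=[]
Op 8: conn=5 S1=61 S2=46 S3=60 blocked=[]
Op 9: conn=-6 S1=50 S2=46 S3=60 blocked=[1, 2, 3]
Op 10: conn=-6 S1=72 S2=46 S3=60 blocked=[1, 2, 3]
Op 11: conn=22 S1=72 S2=46 S3=60 blocked=[]
Op 12: conn=22 S1=72 S2=53 S3=60 blocked=[]
Op 13: conn=49 S1=72 S2=53 S3=60 blocked=[]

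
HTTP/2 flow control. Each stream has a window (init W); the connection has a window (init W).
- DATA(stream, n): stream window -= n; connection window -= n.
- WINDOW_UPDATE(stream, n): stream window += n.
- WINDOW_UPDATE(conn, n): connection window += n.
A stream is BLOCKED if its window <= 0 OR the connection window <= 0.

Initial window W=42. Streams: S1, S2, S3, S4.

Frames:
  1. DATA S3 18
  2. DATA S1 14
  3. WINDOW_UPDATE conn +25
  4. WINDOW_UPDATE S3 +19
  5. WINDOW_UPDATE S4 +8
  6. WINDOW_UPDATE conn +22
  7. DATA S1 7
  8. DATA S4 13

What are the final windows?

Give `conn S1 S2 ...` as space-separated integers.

Op 1: conn=24 S1=42 S2=42 S3=24 S4=42 blocked=[]
Op 2: conn=10 S1=28 S2=42 S3=24 S4=42 blocked=[]
Op 3: conn=35 S1=28 S2=42 S3=24 S4=42 blocked=[]
Op 4: conn=35 S1=28 S2=42 S3=43 S4=42 blocked=[]
Op 5: conn=35 S1=28 S2=42 S3=43 S4=50 blocked=[]
Op 6: conn=57 S1=28 S2=42 S3=43 S4=50 blocked=[]
Op 7: conn=50 S1=21 S2=42 S3=43 S4=50 blocked=[]
Op 8: conn=37 S1=21 S2=42 S3=43 S4=37 blocked=[]

Answer: 37 21 42 43 37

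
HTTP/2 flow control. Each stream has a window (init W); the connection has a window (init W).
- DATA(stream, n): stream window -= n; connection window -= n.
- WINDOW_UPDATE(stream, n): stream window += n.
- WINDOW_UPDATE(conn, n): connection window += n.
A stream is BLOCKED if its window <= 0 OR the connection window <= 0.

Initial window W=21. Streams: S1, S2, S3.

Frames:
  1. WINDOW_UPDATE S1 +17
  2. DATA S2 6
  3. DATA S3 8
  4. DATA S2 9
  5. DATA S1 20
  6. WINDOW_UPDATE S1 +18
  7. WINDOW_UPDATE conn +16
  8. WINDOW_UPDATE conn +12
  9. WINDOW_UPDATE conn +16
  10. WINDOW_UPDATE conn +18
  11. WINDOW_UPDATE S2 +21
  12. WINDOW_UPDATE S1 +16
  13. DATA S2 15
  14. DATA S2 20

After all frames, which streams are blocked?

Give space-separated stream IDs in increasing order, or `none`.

Op 1: conn=21 S1=38 S2=21 S3=21 blocked=[]
Op 2: conn=15 S1=38 S2=15 S3=21 blocked=[]
Op 3: conn=7 S1=38 S2=15 S3=13 blocked=[]
Op 4: conn=-2 S1=38 S2=6 S3=13 blocked=[1, 2, 3]
Op 5: conn=-22 S1=18 S2=6 S3=13 blocked=[1, 2, 3]
Op 6: conn=-22 S1=36 S2=6 S3=13 blocked=[1, 2, 3]
Op 7: conn=-6 S1=36 S2=6 S3=13 blocked=[1, 2, 3]
Op 8: conn=6 S1=36 S2=6 S3=13 blocked=[]
Op 9: conn=22 S1=36 S2=6 S3=13 blocked=[]
Op 10: conn=40 S1=36 S2=6 S3=13 blocked=[]
Op 11: conn=40 S1=36 S2=27 S3=13 blocked=[]
Op 12: conn=40 S1=52 S2=27 S3=13 blocked=[]
Op 13: conn=25 S1=52 S2=12 S3=13 blocked=[]
Op 14: conn=5 S1=52 S2=-8 S3=13 blocked=[2]

Answer: S2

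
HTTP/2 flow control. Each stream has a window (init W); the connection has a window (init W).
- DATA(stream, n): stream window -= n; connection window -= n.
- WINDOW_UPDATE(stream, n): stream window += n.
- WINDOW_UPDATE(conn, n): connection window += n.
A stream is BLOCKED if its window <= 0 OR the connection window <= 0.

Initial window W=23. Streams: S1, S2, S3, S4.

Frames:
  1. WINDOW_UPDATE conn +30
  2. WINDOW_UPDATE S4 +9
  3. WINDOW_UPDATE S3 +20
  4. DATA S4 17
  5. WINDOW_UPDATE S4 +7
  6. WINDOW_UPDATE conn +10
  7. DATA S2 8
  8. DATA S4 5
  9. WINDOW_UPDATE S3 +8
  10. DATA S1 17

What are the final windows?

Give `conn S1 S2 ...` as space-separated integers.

Op 1: conn=53 S1=23 S2=23 S3=23 S4=23 blocked=[]
Op 2: conn=53 S1=23 S2=23 S3=23 S4=32 blocked=[]
Op 3: conn=53 S1=23 S2=23 S3=43 S4=32 blocked=[]
Op 4: conn=36 S1=23 S2=23 S3=43 S4=15 blocked=[]
Op 5: conn=36 S1=23 S2=23 S3=43 S4=22 blocked=[]
Op 6: conn=46 S1=23 S2=23 S3=43 S4=22 blocked=[]
Op 7: conn=38 S1=23 S2=15 S3=43 S4=22 blocked=[]
Op 8: conn=33 S1=23 S2=15 S3=43 S4=17 blocked=[]
Op 9: conn=33 S1=23 S2=15 S3=51 S4=17 blocked=[]
Op 10: conn=16 S1=6 S2=15 S3=51 S4=17 blocked=[]

Answer: 16 6 15 51 17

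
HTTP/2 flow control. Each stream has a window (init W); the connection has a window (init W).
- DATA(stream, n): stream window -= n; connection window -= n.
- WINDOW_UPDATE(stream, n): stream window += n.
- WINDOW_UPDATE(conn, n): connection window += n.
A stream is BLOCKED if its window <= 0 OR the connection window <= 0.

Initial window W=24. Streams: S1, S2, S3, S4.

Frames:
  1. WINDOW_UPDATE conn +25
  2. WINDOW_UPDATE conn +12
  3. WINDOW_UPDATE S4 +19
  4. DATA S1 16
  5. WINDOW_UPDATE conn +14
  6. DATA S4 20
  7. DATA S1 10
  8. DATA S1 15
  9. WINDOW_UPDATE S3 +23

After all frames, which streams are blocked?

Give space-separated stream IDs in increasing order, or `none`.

Answer: S1

Derivation:
Op 1: conn=49 S1=24 S2=24 S3=24 S4=24 blocked=[]
Op 2: conn=61 S1=24 S2=24 S3=24 S4=24 blocked=[]
Op 3: conn=61 S1=24 S2=24 S3=24 S4=43 blocked=[]
Op 4: conn=45 S1=8 S2=24 S3=24 S4=43 blocked=[]
Op 5: conn=59 S1=8 S2=24 S3=24 S4=43 blocked=[]
Op 6: conn=39 S1=8 S2=24 S3=24 S4=23 blocked=[]
Op 7: conn=29 S1=-2 S2=24 S3=24 S4=23 blocked=[1]
Op 8: conn=14 S1=-17 S2=24 S3=24 S4=23 blocked=[1]
Op 9: conn=14 S1=-17 S2=24 S3=47 S4=23 blocked=[1]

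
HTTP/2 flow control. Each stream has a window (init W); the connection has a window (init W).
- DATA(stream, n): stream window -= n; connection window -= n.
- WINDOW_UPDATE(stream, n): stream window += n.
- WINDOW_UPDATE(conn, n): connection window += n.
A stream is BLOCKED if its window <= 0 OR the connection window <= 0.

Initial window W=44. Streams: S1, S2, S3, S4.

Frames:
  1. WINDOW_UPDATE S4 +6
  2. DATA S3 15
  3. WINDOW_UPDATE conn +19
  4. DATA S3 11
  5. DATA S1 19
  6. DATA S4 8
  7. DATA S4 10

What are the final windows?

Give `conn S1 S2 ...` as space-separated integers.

Op 1: conn=44 S1=44 S2=44 S3=44 S4=50 blocked=[]
Op 2: conn=29 S1=44 S2=44 S3=29 S4=50 blocked=[]
Op 3: conn=48 S1=44 S2=44 S3=29 S4=50 blocked=[]
Op 4: conn=37 S1=44 S2=44 S3=18 S4=50 blocked=[]
Op 5: conn=18 S1=25 S2=44 S3=18 S4=50 blocked=[]
Op 6: conn=10 S1=25 S2=44 S3=18 S4=42 blocked=[]
Op 7: conn=0 S1=25 S2=44 S3=18 S4=32 blocked=[1, 2, 3, 4]

Answer: 0 25 44 18 32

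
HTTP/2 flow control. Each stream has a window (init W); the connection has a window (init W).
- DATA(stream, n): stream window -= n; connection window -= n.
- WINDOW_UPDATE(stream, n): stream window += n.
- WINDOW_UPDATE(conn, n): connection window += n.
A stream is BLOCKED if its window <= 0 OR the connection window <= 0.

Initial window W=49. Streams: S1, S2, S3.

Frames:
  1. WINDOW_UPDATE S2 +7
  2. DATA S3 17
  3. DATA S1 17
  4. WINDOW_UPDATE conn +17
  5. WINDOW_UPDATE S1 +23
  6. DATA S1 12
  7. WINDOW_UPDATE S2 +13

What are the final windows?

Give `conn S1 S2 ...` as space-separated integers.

Op 1: conn=49 S1=49 S2=56 S3=49 blocked=[]
Op 2: conn=32 S1=49 S2=56 S3=32 blocked=[]
Op 3: conn=15 S1=32 S2=56 S3=32 blocked=[]
Op 4: conn=32 S1=32 S2=56 S3=32 blocked=[]
Op 5: conn=32 S1=55 S2=56 S3=32 blocked=[]
Op 6: conn=20 S1=43 S2=56 S3=32 blocked=[]
Op 7: conn=20 S1=43 S2=69 S3=32 blocked=[]

Answer: 20 43 69 32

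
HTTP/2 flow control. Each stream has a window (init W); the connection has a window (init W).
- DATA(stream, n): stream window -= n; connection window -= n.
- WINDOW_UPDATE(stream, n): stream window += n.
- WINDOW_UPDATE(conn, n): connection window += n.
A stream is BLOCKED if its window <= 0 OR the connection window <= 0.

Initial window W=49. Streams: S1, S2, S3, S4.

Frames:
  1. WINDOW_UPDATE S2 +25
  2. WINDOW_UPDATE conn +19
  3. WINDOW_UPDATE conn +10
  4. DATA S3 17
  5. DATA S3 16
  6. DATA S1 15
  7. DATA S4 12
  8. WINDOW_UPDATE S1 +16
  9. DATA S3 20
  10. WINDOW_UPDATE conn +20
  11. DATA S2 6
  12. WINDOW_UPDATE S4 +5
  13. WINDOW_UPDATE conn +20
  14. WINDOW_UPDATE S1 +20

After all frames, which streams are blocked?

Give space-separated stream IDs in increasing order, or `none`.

Op 1: conn=49 S1=49 S2=74 S3=49 S4=49 blocked=[]
Op 2: conn=68 S1=49 S2=74 S3=49 S4=49 blocked=[]
Op 3: conn=78 S1=49 S2=74 S3=49 S4=49 blocked=[]
Op 4: conn=61 S1=49 S2=74 S3=32 S4=49 blocked=[]
Op 5: conn=45 S1=49 S2=74 S3=16 S4=49 blocked=[]
Op 6: conn=30 S1=34 S2=74 S3=16 S4=49 blocked=[]
Op 7: conn=18 S1=34 S2=74 S3=16 S4=37 blocked=[]
Op 8: conn=18 S1=50 S2=74 S3=16 S4=37 blocked=[]
Op 9: conn=-2 S1=50 S2=74 S3=-4 S4=37 blocked=[1, 2, 3, 4]
Op 10: conn=18 S1=50 S2=74 S3=-4 S4=37 blocked=[3]
Op 11: conn=12 S1=50 S2=68 S3=-4 S4=37 blocked=[3]
Op 12: conn=12 S1=50 S2=68 S3=-4 S4=42 blocked=[3]
Op 13: conn=32 S1=50 S2=68 S3=-4 S4=42 blocked=[3]
Op 14: conn=32 S1=70 S2=68 S3=-4 S4=42 blocked=[3]

Answer: S3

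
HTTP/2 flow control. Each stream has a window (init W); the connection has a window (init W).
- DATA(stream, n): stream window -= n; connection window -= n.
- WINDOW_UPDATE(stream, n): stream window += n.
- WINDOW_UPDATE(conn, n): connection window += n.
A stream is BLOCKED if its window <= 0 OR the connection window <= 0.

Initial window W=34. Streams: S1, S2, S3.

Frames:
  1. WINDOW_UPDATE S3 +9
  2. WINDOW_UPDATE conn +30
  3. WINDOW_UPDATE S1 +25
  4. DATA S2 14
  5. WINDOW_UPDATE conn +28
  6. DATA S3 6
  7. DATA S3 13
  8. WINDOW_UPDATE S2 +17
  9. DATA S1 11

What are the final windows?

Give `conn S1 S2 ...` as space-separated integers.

Op 1: conn=34 S1=34 S2=34 S3=43 blocked=[]
Op 2: conn=64 S1=34 S2=34 S3=43 blocked=[]
Op 3: conn=64 S1=59 S2=34 S3=43 blocked=[]
Op 4: conn=50 S1=59 S2=20 S3=43 blocked=[]
Op 5: conn=78 S1=59 S2=20 S3=43 blocked=[]
Op 6: conn=72 S1=59 S2=20 S3=37 blocked=[]
Op 7: conn=59 S1=59 S2=20 S3=24 blocked=[]
Op 8: conn=59 S1=59 S2=37 S3=24 blocked=[]
Op 9: conn=48 S1=48 S2=37 S3=24 blocked=[]

Answer: 48 48 37 24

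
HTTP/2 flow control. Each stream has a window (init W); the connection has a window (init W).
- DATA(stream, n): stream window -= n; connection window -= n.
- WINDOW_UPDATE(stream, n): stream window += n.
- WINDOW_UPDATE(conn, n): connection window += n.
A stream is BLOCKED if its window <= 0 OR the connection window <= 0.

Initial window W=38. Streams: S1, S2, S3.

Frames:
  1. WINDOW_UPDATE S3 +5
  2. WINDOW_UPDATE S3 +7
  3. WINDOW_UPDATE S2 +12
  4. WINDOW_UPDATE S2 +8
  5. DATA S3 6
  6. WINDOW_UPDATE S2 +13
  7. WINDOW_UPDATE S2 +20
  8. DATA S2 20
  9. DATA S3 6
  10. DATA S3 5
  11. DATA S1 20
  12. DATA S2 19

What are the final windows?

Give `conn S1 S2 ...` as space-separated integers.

Answer: -38 18 52 33

Derivation:
Op 1: conn=38 S1=38 S2=38 S3=43 blocked=[]
Op 2: conn=38 S1=38 S2=38 S3=50 blocked=[]
Op 3: conn=38 S1=38 S2=50 S3=50 blocked=[]
Op 4: conn=38 S1=38 S2=58 S3=50 blocked=[]
Op 5: conn=32 S1=38 S2=58 S3=44 blocked=[]
Op 6: conn=32 S1=38 S2=71 S3=44 blocked=[]
Op 7: conn=32 S1=38 S2=91 S3=44 blocked=[]
Op 8: conn=12 S1=38 S2=71 S3=44 blocked=[]
Op 9: conn=6 S1=38 S2=71 S3=38 blocked=[]
Op 10: conn=1 S1=38 S2=71 S3=33 blocked=[]
Op 11: conn=-19 S1=18 S2=71 S3=33 blocked=[1, 2, 3]
Op 12: conn=-38 S1=18 S2=52 S3=33 blocked=[1, 2, 3]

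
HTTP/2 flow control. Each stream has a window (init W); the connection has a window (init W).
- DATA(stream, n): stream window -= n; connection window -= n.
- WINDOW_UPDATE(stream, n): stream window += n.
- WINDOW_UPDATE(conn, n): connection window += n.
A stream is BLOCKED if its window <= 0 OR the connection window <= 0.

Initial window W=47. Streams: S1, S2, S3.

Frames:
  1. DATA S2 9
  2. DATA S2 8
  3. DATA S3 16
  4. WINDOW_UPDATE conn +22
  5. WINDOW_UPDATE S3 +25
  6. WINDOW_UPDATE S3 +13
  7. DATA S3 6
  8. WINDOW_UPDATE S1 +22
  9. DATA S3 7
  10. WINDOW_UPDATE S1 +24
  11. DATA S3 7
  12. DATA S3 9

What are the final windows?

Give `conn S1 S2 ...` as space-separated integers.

Answer: 7 93 30 40

Derivation:
Op 1: conn=38 S1=47 S2=38 S3=47 blocked=[]
Op 2: conn=30 S1=47 S2=30 S3=47 blocked=[]
Op 3: conn=14 S1=47 S2=30 S3=31 blocked=[]
Op 4: conn=36 S1=47 S2=30 S3=31 blocked=[]
Op 5: conn=36 S1=47 S2=30 S3=56 blocked=[]
Op 6: conn=36 S1=47 S2=30 S3=69 blocked=[]
Op 7: conn=30 S1=47 S2=30 S3=63 blocked=[]
Op 8: conn=30 S1=69 S2=30 S3=63 blocked=[]
Op 9: conn=23 S1=69 S2=30 S3=56 blocked=[]
Op 10: conn=23 S1=93 S2=30 S3=56 blocked=[]
Op 11: conn=16 S1=93 S2=30 S3=49 blocked=[]
Op 12: conn=7 S1=93 S2=30 S3=40 blocked=[]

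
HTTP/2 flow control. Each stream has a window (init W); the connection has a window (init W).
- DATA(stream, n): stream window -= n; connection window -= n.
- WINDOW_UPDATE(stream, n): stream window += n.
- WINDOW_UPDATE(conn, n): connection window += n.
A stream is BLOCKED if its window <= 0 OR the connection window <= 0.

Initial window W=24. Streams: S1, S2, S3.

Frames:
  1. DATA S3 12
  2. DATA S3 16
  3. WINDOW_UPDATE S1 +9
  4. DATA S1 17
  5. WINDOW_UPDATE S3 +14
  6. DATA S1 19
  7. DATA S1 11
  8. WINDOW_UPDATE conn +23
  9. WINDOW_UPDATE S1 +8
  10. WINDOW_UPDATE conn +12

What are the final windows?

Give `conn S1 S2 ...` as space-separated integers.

Op 1: conn=12 S1=24 S2=24 S3=12 blocked=[]
Op 2: conn=-4 S1=24 S2=24 S3=-4 blocked=[1, 2, 3]
Op 3: conn=-4 S1=33 S2=24 S3=-4 blocked=[1, 2, 3]
Op 4: conn=-21 S1=16 S2=24 S3=-4 blocked=[1, 2, 3]
Op 5: conn=-21 S1=16 S2=24 S3=10 blocked=[1, 2, 3]
Op 6: conn=-40 S1=-3 S2=24 S3=10 blocked=[1, 2, 3]
Op 7: conn=-51 S1=-14 S2=24 S3=10 blocked=[1, 2, 3]
Op 8: conn=-28 S1=-14 S2=24 S3=10 blocked=[1, 2, 3]
Op 9: conn=-28 S1=-6 S2=24 S3=10 blocked=[1, 2, 3]
Op 10: conn=-16 S1=-6 S2=24 S3=10 blocked=[1, 2, 3]

Answer: -16 -6 24 10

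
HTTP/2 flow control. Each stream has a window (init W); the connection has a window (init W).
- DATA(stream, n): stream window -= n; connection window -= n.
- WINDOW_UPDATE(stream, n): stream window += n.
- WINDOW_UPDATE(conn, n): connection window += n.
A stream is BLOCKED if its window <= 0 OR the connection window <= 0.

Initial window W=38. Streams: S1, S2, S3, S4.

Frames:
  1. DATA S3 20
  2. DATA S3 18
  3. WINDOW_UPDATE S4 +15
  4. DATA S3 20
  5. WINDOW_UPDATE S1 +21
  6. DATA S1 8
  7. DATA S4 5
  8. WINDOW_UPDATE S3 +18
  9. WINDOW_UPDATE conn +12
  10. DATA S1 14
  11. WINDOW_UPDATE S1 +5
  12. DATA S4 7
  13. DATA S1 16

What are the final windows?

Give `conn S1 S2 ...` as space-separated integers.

Op 1: conn=18 S1=38 S2=38 S3=18 S4=38 blocked=[]
Op 2: conn=0 S1=38 S2=38 S3=0 S4=38 blocked=[1, 2, 3, 4]
Op 3: conn=0 S1=38 S2=38 S3=0 S4=53 blocked=[1, 2, 3, 4]
Op 4: conn=-20 S1=38 S2=38 S3=-20 S4=53 blocked=[1, 2, 3, 4]
Op 5: conn=-20 S1=59 S2=38 S3=-20 S4=53 blocked=[1, 2, 3, 4]
Op 6: conn=-28 S1=51 S2=38 S3=-20 S4=53 blocked=[1, 2, 3, 4]
Op 7: conn=-33 S1=51 S2=38 S3=-20 S4=48 blocked=[1, 2, 3, 4]
Op 8: conn=-33 S1=51 S2=38 S3=-2 S4=48 blocked=[1, 2, 3, 4]
Op 9: conn=-21 S1=51 S2=38 S3=-2 S4=48 blocked=[1, 2, 3, 4]
Op 10: conn=-35 S1=37 S2=38 S3=-2 S4=48 blocked=[1, 2, 3, 4]
Op 11: conn=-35 S1=42 S2=38 S3=-2 S4=48 blocked=[1, 2, 3, 4]
Op 12: conn=-42 S1=42 S2=38 S3=-2 S4=41 blocked=[1, 2, 3, 4]
Op 13: conn=-58 S1=26 S2=38 S3=-2 S4=41 blocked=[1, 2, 3, 4]

Answer: -58 26 38 -2 41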